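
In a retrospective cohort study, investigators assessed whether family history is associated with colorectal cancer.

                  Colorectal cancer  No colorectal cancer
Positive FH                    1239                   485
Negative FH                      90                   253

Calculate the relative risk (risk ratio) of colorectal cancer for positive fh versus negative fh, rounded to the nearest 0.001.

2.739

Cells: a = 1239, b = 485, c = 90, d = 253.
Risk in exposed = 1239/1724 = 0.71868; risk in unexposed = 90/343 = 0.26239.
RR = 0.71868 / 0.26239 = 2.73896
The risk among the exposed is 2.74 times that among the unexposed.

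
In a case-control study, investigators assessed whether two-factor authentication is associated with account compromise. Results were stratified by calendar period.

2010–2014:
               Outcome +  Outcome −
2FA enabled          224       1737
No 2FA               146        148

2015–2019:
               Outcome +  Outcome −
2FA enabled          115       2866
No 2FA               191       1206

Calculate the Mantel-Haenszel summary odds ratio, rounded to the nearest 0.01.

OR_MH = Σ(aᵢdᵢ/nᵢ) / Σ(bᵢcᵢ/nᵢ), where nᵢ is the stratum total.
Stratum 1 (2010–2014): n = 2255; a·d/n = 224·148/2255 = 14.7016; b·c/n = 1737·146/2255 = 112.4621
Stratum 2 (2015–2019): n = 4378; a·d/n = 115·1206/4378 = 31.6788; b·c/n = 2866·191/4378 = 125.0356
OR_MH = (14.7016 + 31.6788) / (112.4621 + 125.0356) = 46.3804 / 237.4977 = 0.19529

0.20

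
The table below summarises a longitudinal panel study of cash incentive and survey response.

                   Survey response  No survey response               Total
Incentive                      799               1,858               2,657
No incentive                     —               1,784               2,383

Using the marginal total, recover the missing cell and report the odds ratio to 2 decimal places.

1.28

The missing cell is in the unexposed row: 2383 − 1784 = 599.
So a = 799, b = 1858, c = 599, d = 1784.
OR = (a·d)/(b·c) = (799 × 1784) / (1858 × 599) = 1425416 / 1112942 = 1.28076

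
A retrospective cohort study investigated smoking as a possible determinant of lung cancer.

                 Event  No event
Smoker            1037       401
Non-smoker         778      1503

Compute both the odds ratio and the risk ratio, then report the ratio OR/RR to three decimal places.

Cells: a = 1037, b = 401, c = 778, d = 1503.
OR = (1037·1503)/(401·778) = 1558611/311978 = 4.99590
Risk in exposed = 1037/1438 = 0.72114; risk in unexposed = 778/2281 = 0.34108; RR = 2.11429
OR/RR = 4.99590 / 2.11429 = 2.36292
The outcome is not rare, so the OR lies further from 1 than the RR.

2.363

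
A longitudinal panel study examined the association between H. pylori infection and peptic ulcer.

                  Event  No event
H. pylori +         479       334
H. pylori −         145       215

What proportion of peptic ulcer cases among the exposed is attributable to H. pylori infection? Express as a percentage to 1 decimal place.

31.6

Cells: a = 479, b = 334, c = 145, d = 215.
Risk in exposed = 479/813 = 0.58918; risk in unexposed = 145/360 = 0.40278.
RR = 0.58918/0.40278 = 1.46278
AR% = (RR − 1)/RR × 100 = (1.46278 − 1)/1.46278 × 100 = 31.6371%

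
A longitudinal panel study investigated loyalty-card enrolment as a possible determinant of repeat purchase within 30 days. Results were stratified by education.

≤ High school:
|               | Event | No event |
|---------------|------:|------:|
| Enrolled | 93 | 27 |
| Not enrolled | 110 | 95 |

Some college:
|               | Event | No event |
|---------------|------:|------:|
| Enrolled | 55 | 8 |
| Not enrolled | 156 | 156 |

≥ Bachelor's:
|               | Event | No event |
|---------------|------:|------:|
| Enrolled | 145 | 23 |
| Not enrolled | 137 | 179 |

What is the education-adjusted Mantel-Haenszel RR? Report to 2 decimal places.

RR_MH = Σ(aᵢ·n₀ᵢ/nᵢ) / Σ(cᵢ·n₁ᵢ/nᵢ), with n₁ᵢ = aᵢ+bᵢ (exposed), n₀ᵢ = cᵢ+dᵢ (unexposed), nᵢ = n₁ᵢ+n₀ᵢ.
Stratum 1 (≤ High school): n₁ = 120, n₀ = 205, n = 325; a·n₀/n = 93·205/325 = 58.6615; c·n₁/n = 110·120/325 = 40.6154
Stratum 2 (Some college): n₁ = 63, n₀ = 312, n = 375; a·n₀/n = 55·312/375 = 45.7600; c·n₁/n = 156·63/375 = 26.2080
Stratum 3 (≥ Bachelor's): n₁ = 168, n₀ = 316, n = 484; a·n₀/n = 145·316/484 = 94.6694; c·n₁/n = 137·168/484 = 47.5537
RR_MH = (58.6615 + 45.7600 + 94.6694) / (40.6154 + 26.2080 + 47.5537) = 199.0910 / 114.3771 = 1.74065

1.74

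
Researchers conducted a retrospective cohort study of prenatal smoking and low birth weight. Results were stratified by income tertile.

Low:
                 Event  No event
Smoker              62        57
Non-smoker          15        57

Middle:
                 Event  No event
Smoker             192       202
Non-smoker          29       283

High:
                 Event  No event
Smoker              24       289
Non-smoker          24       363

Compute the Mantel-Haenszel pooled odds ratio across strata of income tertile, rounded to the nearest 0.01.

OR_MH = Σ(aᵢdᵢ/nᵢ) / Σ(bᵢcᵢ/nᵢ), where nᵢ is the stratum total.
Stratum 1 (Low): n = 191; a·d/n = 62·57/191 = 18.5026; b·c/n = 57·15/191 = 4.4764
Stratum 2 (Middle): n = 706; a·d/n = 192·283/706 = 76.9632; b·c/n = 202·29/706 = 8.2975
Stratum 3 (High): n = 700; a·d/n = 24·363/700 = 12.4457; b·c/n = 289·24/700 = 9.9086
OR_MH = (18.5026 + 76.9632 + 12.4457) / (4.4764 + 8.2975 + 9.9086) = 107.9115 / 22.6825 = 4.75749

4.76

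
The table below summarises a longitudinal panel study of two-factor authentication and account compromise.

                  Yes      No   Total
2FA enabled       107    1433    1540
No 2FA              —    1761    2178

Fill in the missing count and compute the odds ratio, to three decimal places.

0.315

The missing cell is in the unexposed row: 2178 − 1761 = 417.
So a = 107, b = 1433, c = 417, d = 1761.
OR = (a·d)/(b·c) = (107 × 1761) / (1433 × 417) = 188427 / 597561 = 0.31533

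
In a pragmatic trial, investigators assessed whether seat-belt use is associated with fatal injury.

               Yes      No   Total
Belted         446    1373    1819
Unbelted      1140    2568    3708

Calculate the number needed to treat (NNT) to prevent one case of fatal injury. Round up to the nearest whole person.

Risk in treated group = 446/1819 = 0.24519; risk in control = 1140/3708 = 0.30744.
Absolute risk reduction = 0.30744 − 0.24519 = 0.06225
NNT = 1 / ARR = 1 / 0.06225 = 16.063 → round up → 17

17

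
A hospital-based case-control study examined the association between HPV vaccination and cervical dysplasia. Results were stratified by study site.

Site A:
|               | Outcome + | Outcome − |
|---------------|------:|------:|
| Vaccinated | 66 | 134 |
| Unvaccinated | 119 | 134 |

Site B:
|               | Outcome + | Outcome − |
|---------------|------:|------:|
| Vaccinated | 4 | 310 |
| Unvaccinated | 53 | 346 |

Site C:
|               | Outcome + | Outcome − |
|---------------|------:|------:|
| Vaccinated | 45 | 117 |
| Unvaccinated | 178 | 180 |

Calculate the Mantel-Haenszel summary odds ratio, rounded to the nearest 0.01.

0.38

OR_MH = Σ(aᵢdᵢ/nᵢ) / Σ(bᵢcᵢ/nᵢ), where nᵢ is the stratum total.
Stratum 1 (Site A): n = 453; a·d/n = 66·134/453 = 19.5232; b·c/n = 134·119/453 = 35.2009
Stratum 2 (Site B): n = 713; a·d/n = 4·346/713 = 1.9411; b·c/n = 310·53/713 = 23.0435
Stratum 3 (Site C): n = 520; a·d/n = 45·180/520 = 15.5769; b·c/n = 117·178/520 = 40.0500
OR_MH = (19.5232 + 1.9411 + 15.5769) / (35.2009 + 23.0435 + 40.0500) = 37.0412 / 98.2944 = 0.37684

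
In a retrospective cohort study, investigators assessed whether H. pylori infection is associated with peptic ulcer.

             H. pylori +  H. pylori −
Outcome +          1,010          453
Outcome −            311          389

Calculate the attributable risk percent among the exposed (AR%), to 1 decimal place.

Reading the table with exposure as columns: a = 1010 (H. pylori +, case), b = 311 (H. pylori +, non-case), c = 453 (H. pylori −, case), d = 389.
Risk in exposed = 1010/1321 = 0.76457; risk in unexposed = 453/842 = 0.53800.
RR = 0.76457/0.53800 = 1.42113
AR% = (RR − 1)/RR × 100 = (1.42113 − 1)/1.42113 × 100 = 29.6332%

29.6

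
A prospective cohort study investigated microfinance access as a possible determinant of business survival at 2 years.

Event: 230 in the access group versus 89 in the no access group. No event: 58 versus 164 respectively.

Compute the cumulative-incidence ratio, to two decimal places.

2.27

From the description: a = 230, b = 58, c = 89, d = 164.
Risk in exposed = 230/288 = 0.79861; risk in unexposed = 89/253 = 0.35178.
RR = 0.79861 / 0.35178 = 2.27021
The risk among the exposed is 2.27 times that among the unexposed.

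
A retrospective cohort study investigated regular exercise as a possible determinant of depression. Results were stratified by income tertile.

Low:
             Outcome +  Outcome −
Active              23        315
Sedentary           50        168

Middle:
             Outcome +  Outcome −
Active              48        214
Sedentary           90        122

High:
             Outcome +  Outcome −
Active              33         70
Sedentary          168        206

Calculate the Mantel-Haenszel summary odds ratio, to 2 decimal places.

OR_MH = Σ(aᵢdᵢ/nᵢ) / Σ(bᵢcᵢ/nᵢ), where nᵢ is the stratum total.
Stratum 1 (Low): n = 556; a·d/n = 23·168/556 = 6.9496; b·c/n = 315·50/556 = 28.3273
Stratum 2 (Middle): n = 474; a·d/n = 48·122/474 = 12.3544; b·c/n = 214·90/474 = 40.6329
Stratum 3 (High): n = 477; a·d/n = 33·206/477 = 14.2516; b·c/n = 70·168/477 = 24.6541
OR_MH = (6.9496 + 12.3544 + 14.2516) / (28.3273 + 40.6329 + 24.6541) = 33.5556 / 93.6143 = 0.35845

0.36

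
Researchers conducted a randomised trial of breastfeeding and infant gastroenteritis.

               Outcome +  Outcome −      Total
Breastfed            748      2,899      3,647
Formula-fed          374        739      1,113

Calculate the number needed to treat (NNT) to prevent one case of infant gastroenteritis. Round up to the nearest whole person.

8

Risk in treated group = 748/3647 = 0.20510; risk in control = 374/1113 = 0.33603.
Absolute risk reduction = 0.33603 − 0.20510 = 0.13093
NNT = 1 / ARR = 1 / 0.13093 = 7.638 → round up → 8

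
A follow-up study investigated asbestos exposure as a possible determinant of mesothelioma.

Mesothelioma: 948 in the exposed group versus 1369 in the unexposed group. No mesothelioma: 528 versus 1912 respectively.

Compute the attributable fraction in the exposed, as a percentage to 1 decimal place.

From the description: a = 948, b = 528, c = 1369, d = 1912.
Risk in exposed = 948/1476 = 0.64228; risk in unexposed = 1369/3281 = 0.41725.
RR = 0.64228/0.41725 = 1.53931
AR% = (RR − 1)/RR × 100 = (1.53931 − 1)/1.53931 × 100 = 35.0356%

35.0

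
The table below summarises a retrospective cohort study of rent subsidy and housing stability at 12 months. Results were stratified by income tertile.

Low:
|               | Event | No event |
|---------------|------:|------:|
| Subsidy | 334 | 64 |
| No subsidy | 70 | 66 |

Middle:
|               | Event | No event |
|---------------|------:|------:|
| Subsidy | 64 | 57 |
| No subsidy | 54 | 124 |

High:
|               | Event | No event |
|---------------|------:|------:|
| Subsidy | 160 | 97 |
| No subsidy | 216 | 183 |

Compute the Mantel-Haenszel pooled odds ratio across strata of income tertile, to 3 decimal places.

OR_MH = Σ(aᵢdᵢ/nᵢ) / Σ(bᵢcᵢ/nᵢ), where nᵢ is the stratum total.
Stratum 1 (Low): n = 534; a·d/n = 334·66/534 = 41.2809; b·c/n = 64·70/534 = 8.3895
Stratum 2 (Middle): n = 299; a·d/n = 64·124/299 = 26.5418; b·c/n = 57·54/299 = 10.2943
Stratum 3 (High): n = 656; a·d/n = 160·183/656 = 44.6341; b·c/n = 97·216/656 = 31.9390
OR_MH = (41.2809 + 26.5418 + 44.6341) / (8.3895 + 10.2943 + 31.9390) = 112.4569 / 50.6229 = 2.22146

2.221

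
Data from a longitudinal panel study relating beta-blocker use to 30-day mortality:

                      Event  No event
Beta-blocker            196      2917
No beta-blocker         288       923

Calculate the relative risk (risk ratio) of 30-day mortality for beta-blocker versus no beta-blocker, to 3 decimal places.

Cells: a = 196, b = 2917, c = 288, d = 923.
Risk in exposed = 196/3113 = 0.06296; risk in unexposed = 288/1211 = 0.23782.
RR = 0.06296 / 0.23782 = 0.26475
The risk is 74% lower among the exposed than among the unexposed.

0.265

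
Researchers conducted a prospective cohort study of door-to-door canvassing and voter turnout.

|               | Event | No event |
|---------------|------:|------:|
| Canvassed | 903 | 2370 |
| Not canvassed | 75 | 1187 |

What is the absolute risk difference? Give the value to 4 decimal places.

0.2165

Cells: a = 903, b = 2370, c = 75, d = 1187.
Risk in exposed = 903/3273 = 0.275894; risk in unexposed = 75/1262 = 0.059429.
Risk difference = 0.275894 − 0.059429 = 0.216464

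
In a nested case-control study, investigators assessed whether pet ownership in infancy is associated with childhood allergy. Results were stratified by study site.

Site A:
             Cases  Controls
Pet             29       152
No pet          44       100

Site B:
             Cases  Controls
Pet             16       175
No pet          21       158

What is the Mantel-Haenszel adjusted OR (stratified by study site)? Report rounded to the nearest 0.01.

OR_MH = Σ(aᵢdᵢ/nᵢ) / Σ(bᵢcᵢ/nᵢ), where nᵢ is the stratum total.
Stratum 1 (Site A): n = 325; a·d/n = 29·100/325 = 8.9231; b·c/n = 152·44/325 = 20.5785
Stratum 2 (Site B): n = 370; a·d/n = 16·158/370 = 6.8324; b·c/n = 175·21/370 = 9.9324
OR_MH = (8.9231 + 6.8324) / (20.5785 + 9.9324) = 15.7555 / 30.5109 = 0.51639

0.52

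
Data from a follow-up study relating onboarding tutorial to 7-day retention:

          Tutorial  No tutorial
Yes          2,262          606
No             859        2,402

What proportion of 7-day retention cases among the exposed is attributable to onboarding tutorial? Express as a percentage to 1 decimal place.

72.2

Reading the table with exposure as columns: a = 2262 (Tutorial, case), b = 859 (Tutorial, non-case), c = 606 (No tutorial, case), d = 2402.
Risk in exposed = 2262/3121 = 0.72477; risk in unexposed = 606/3008 = 0.20146.
RR = 0.72477/0.20146 = 3.59753
AR% = (RR − 1)/RR × 100 = (3.59753 − 1)/3.59753 × 100 = 72.2031%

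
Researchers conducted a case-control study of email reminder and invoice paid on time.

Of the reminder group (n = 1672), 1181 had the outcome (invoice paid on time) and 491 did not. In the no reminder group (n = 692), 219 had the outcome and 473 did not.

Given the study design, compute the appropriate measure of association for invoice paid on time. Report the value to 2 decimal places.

From the description: a = 1181, b = 491, c = 219, d = 473.
This is a case-control study: participants were sampled on outcome status, so risks in the source population cannot be estimated directly — relative risk is not valid here. The odds ratio is the appropriate measure.
OR = (a·d)/(b·c) = (1181 × 473) / (491 × 219) = 558613 / 107529 = 5.19500

5.19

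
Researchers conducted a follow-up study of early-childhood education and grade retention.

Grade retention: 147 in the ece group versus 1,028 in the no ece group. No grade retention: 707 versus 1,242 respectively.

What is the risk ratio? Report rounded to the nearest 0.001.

From the description: a = 147, b = 707, c = 1028, d = 1242.
Risk in exposed = 147/854 = 0.17213; risk in unexposed = 1028/2270 = 0.45286.
RR = 0.17213 / 0.45286 = 0.38010
The risk is 62% lower among the exposed than among the unexposed.

0.380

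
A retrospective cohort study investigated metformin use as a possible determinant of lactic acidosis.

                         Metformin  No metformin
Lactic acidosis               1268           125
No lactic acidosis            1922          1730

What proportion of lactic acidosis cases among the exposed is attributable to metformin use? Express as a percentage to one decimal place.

Reading the table with exposure as columns: a = 1268 (Metformin, case), b = 1922 (Metformin, non-case), c = 125 (No metformin, case), d = 1730.
Risk in exposed = 1268/3190 = 0.39749; risk in unexposed = 125/1855 = 0.06739.
RR = 0.39749/0.06739 = 5.89878
AR% = (RR − 1)/RR × 100 = (5.89878 − 1)/5.89878 × 100 = 83.0474%

83.0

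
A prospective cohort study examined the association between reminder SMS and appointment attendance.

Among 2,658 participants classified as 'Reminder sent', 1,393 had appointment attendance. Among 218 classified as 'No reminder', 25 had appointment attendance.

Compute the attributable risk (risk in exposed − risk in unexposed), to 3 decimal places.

From the description: a = 1393, b = 1265, c = 25, d = 193.
Risk in exposed = 1393/2658 = 0.524078; risk in unexposed = 25/218 = 0.114679.
Risk difference = 0.524078 − 0.114679 = 0.409399

0.409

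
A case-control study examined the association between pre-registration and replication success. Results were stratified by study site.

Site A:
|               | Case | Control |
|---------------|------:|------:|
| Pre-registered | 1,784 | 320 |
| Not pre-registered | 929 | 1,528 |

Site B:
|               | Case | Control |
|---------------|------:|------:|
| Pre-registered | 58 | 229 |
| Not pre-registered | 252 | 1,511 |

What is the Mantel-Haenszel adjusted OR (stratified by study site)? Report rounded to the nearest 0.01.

OR_MH = Σ(aᵢdᵢ/nᵢ) / Σ(bᵢcᵢ/nᵢ), where nᵢ is the stratum total.
Stratum 1 (Site A): n = 4561; a·d/n = 1784·1528/4561 = 597.6654; b·c/n = 320·929/4561 = 65.1787
Stratum 2 (Site B): n = 2050; a·d/n = 58·1511/2050 = 42.7502; b·c/n = 229·252/2050 = 28.1502
OR_MH = (597.6654 + 42.7502) / (65.1787 + 28.1502) = 640.4157 / 93.3289 = 6.86192

6.86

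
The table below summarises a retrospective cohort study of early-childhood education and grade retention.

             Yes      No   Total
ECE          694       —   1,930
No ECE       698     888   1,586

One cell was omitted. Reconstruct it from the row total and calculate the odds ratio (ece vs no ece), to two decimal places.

0.71

The missing cell is in the exposed row: 1930 − 694 = 1236.
So a = 694, b = 1236, c = 698, d = 888.
OR = (a·d)/(b·c) = (694 × 888) / (1236 × 698) = 616272 / 862728 = 0.71433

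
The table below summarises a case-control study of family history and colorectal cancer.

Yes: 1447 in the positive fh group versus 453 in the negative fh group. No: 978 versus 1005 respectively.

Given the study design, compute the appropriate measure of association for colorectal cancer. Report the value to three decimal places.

3.282

From the description: a = 1447, b = 978, c = 453, d = 1005.
This is a case-control study: participants were sampled on outcome status, so risks in the source population cannot be estimated directly — relative risk is not valid here. The odds ratio is the appropriate measure.
OR = (a·d)/(b·c) = (1447 × 1005) / (978 × 453) = 1454235 / 443034 = 3.28245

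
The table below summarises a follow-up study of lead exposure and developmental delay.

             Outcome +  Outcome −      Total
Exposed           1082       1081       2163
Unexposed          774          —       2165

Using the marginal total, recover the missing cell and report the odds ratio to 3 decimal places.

1.799

The missing cell is in the unexposed row: 2165 − 774 = 1391.
So a = 1082, b = 1081, c = 774, d = 1391.
OR = (a·d)/(b·c) = (1082 × 1391) / (1081 × 774) = 1505062 / 836694 = 1.79882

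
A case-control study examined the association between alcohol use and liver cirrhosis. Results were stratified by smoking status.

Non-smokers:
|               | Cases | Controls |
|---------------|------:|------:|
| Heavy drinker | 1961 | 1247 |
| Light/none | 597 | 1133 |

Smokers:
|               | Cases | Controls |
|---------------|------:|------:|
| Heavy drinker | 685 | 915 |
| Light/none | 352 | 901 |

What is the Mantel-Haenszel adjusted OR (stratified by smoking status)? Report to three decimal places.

2.527

OR_MH = Σ(aᵢdᵢ/nᵢ) / Σ(bᵢcᵢ/nᵢ), where nᵢ is the stratum total.
Stratum 1 (Non-smokers): n = 4938; a·d/n = 1961·1133/4938 = 449.9419; b·c/n = 1247·597/4938 = 150.7612
Stratum 2 (Smokers): n = 2853; a·d/n = 685·901/2853 = 216.3284; b·c/n = 915·352/2853 = 112.8917
OR_MH = (449.9419 + 216.3284) / (150.7612 + 112.8917) = 666.2703 / 263.6529 = 2.52707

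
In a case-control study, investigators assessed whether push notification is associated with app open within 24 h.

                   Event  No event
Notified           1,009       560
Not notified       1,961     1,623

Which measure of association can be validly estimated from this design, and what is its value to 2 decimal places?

1.49

Cells: a = 1009, b = 560, c = 1961, d = 1623.
This is a case-control study: participants were sampled on outcome status, so risks in the source population cannot be estimated directly — relative risk is not valid here. The odds ratio is the appropriate measure.
OR = (a·d)/(b·c) = (1009 × 1623) / (560 × 1961) = 1637607 / 1098160 = 1.49123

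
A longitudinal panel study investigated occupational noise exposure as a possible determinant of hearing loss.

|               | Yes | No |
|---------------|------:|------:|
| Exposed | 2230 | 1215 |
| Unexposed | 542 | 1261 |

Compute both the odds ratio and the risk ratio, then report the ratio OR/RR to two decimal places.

1.98

Cells: a = 2230, b = 1215, c = 542, d = 1261.
OR = (2230·1261)/(1215·542) = 2812030/658530 = 4.27016
Risk in exposed = 2230/3445 = 0.64731; risk in unexposed = 542/1803 = 0.30061; RR = 2.15334
OR/RR = 4.27016 / 2.15334 = 1.98304
The outcome is not rare, so the OR lies further from 1 than the RR.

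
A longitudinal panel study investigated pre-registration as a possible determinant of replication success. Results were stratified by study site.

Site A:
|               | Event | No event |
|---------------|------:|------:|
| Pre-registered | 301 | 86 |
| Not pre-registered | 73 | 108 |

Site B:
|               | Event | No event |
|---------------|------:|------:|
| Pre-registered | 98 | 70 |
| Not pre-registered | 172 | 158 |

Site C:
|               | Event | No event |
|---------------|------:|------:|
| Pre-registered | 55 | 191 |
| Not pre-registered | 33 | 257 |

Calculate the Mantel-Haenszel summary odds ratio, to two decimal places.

OR_MH = Σ(aᵢdᵢ/nᵢ) / Σ(bᵢcᵢ/nᵢ), where nᵢ is the stratum total.
Stratum 1 (Site A): n = 568; a·d/n = 301·108/568 = 57.2324; b·c/n = 86·73/568 = 11.0528
Stratum 2 (Site B): n = 498; a·d/n = 98·158/498 = 31.0924; b·c/n = 70·172/498 = 24.1767
Stratum 3 (Site C): n = 536; a·d/n = 55·257/536 = 26.3713; b·c/n = 191·33/536 = 11.7593
OR_MH = (57.2324 + 31.0924 + 26.3713) / (11.0528 + 24.1767 + 11.7593) = 114.6960 / 46.9889 = 2.44092

2.44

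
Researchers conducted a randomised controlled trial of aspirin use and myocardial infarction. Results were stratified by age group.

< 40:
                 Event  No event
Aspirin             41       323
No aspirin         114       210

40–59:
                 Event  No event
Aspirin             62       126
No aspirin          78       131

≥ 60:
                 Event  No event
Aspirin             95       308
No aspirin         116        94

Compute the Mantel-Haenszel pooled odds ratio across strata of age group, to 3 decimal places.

0.348

OR_MH = Σ(aᵢdᵢ/nᵢ) / Σ(bᵢcᵢ/nᵢ), where nᵢ is the stratum total.
Stratum 1 (< 40): n = 688; a·d/n = 41·210/688 = 12.5145; b·c/n = 323·114/688 = 53.5203
Stratum 2 (40–59): n = 397; a·d/n = 62·131/397 = 20.4584; b·c/n = 126·78/397 = 24.7557
Stratum 3 (≥ 60): n = 613; a·d/n = 95·94/613 = 14.5677; b·c/n = 308·116/613 = 58.2838
OR_MH = (12.5145 + 20.4584 + 14.5677) / (53.5203 + 24.7557 + 58.2838) = 47.5407 / 136.5599 = 0.34813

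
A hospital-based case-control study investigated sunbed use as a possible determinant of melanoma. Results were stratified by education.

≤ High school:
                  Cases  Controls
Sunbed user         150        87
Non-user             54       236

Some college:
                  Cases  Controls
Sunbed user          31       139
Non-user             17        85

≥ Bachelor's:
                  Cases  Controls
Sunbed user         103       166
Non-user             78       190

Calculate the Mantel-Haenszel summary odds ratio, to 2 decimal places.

OR_MH = Σ(aᵢdᵢ/nᵢ) / Σ(bᵢcᵢ/nᵢ), where nᵢ is the stratum total.
Stratum 1 (≤ High school): n = 527; a·d/n = 150·236/527 = 67.1727; b·c/n = 87·54/527 = 8.9146
Stratum 2 (Some college): n = 272; a·d/n = 31·85/272 = 9.6875; b·c/n = 139·17/272 = 8.6875
Stratum 3 (≥ Bachelor's): n = 537; a·d/n = 103·190/537 = 36.4432; b·c/n = 166·78/537 = 24.1117
OR_MH = (67.1727 + 9.6875 + 36.4432) / (8.9146 + 8.6875 + 24.1117) = 113.3034 / 41.7138 = 2.71621

2.72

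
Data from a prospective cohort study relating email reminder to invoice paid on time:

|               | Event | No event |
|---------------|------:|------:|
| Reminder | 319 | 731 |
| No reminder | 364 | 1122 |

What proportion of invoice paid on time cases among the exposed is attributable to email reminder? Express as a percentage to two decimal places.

Cells: a = 319, b = 731, c = 364, d = 1122.
Risk in exposed = 319/1050 = 0.30381; risk in unexposed = 364/1486 = 0.24495.
RR = 0.30381/0.24495 = 1.24028
AR% = (RR − 1)/RR × 100 = (1.24028 − 1)/1.24028 × 100 = 19.3729%

19.37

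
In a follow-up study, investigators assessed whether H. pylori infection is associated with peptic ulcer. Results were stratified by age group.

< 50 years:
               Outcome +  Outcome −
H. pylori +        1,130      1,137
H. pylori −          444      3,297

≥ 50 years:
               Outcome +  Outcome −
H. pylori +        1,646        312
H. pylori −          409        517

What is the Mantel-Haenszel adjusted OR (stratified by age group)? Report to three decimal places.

OR_MH = Σ(aᵢdᵢ/nᵢ) / Σ(bᵢcᵢ/nᵢ), where nᵢ is the stratum total.
Stratum 1 (< 50 years): n = 6008; a·d/n = 1130·3297/6008 = 620.1082; b·c/n = 1137·444/6008 = 84.0260
Stratum 2 (≥ 50 years): n = 2884; a·d/n = 1646·517/2884 = 295.0700; b·c/n = 312·409/2884 = 44.2469
OR_MH = (620.1082 + 295.0700) / (84.0260 + 44.2469) = 915.1782 / 128.2728 = 7.13462

7.135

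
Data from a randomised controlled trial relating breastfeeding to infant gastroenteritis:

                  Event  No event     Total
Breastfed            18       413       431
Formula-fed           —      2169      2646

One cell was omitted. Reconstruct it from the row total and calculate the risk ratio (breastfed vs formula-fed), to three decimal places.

0.232

The missing cell is in the unexposed row: 2646 − 2169 = 477.
So a = 18, b = 413, c = 477, d = 2169.
RR = [a/(a+b)] / [c/(c+d)] = (18/431) / (477/2646) = 0.04176/0.18027 = 0.23167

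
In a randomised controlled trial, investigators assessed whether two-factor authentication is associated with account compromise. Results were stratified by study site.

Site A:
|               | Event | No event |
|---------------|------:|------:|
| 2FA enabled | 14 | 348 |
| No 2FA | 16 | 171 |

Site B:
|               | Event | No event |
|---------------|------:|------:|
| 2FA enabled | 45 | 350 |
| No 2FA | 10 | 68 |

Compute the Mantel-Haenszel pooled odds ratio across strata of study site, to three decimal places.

OR_MH = Σ(aᵢdᵢ/nᵢ) / Σ(bᵢcᵢ/nᵢ), where nᵢ is the stratum total.
Stratum 1 (Site A): n = 549; a·d/n = 14·171/549 = 4.3607; b·c/n = 348·16/549 = 10.1421
Stratum 2 (Site B): n = 473; a·d/n = 45·68/473 = 6.4693; b·c/n = 350·10/473 = 7.3996
OR_MH = (4.3607 + 6.4693) / (10.1421 + 7.3996) = 10.8300 / 17.5417 = 0.61739

0.617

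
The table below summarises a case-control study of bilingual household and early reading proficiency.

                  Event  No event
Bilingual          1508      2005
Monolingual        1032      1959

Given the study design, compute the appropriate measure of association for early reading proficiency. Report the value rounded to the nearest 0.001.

Cells: a = 1508, b = 2005, c = 1032, d = 1959.
This is a case-control study: participants were sampled on outcome status, so risks in the source population cannot be estimated directly — relative risk is not valid here. The odds ratio is the appropriate measure.
OR = (a·d)/(b·c) = (1508 × 1959) / (2005 × 1032) = 2954172 / 2069160 = 1.42772

1.428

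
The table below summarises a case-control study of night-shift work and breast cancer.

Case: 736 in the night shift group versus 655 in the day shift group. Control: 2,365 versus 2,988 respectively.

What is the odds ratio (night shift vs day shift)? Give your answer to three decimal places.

From the description: a = 736, b = 2365, c = 655, d = 2988.
OR = (a·d)/(b·c) = (736 × 2988) / (2365 × 655) = 2199168 / 1549075 = 1.41967
The odds of breast cancer are about 1.42 times as high in the night shift group.

1.420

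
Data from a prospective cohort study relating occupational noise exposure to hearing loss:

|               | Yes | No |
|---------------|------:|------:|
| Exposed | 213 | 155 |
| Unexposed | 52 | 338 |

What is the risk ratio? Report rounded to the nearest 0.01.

Cells: a = 213, b = 155, c = 52, d = 338.
Risk in exposed = 213/368 = 0.57880; risk in unexposed = 52/390 = 0.13333.
RR = 0.57880 / 0.13333 = 4.34103
The risk among the exposed is 4.34 times that among the unexposed.

4.34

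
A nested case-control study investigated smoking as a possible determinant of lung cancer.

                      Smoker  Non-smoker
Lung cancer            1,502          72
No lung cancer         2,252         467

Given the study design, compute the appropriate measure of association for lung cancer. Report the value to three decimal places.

Reading the table with exposure as columns: a = 1502 (Smoker, case), b = 2252 (Smoker, non-case), c = 72 (Non-smoker, case), d = 467.
This is a nested case-control study: participants were sampled on outcome status, so risks in the source population cannot be estimated directly — relative risk is not valid here. The odds ratio is the appropriate measure.
OR = (a·d)/(b·c) = (1502 × 467) / (2252 × 72) = 701434 / 162144 = 4.32599

4.326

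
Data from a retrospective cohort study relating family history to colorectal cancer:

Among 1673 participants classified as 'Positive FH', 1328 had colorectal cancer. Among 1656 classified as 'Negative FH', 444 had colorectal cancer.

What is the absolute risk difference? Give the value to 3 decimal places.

0.526

From the description: a = 1328, b = 345, c = 444, d = 1212.
Risk in exposed = 1328/1673 = 0.793784; risk in unexposed = 444/1656 = 0.268116.
Risk difference = 0.793784 − 0.268116 = 0.525668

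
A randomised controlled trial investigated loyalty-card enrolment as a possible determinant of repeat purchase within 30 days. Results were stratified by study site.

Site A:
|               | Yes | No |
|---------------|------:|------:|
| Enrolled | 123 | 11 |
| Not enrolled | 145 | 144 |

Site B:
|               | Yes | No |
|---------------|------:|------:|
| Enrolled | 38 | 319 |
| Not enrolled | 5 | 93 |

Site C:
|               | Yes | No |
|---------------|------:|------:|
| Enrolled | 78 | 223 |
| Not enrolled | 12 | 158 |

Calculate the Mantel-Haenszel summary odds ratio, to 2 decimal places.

OR_MH = Σ(aᵢdᵢ/nᵢ) / Σ(bᵢcᵢ/nᵢ), where nᵢ is the stratum total.
Stratum 1 (Site A): n = 423; a·d/n = 123·144/423 = 41.8723; b·c/n = 11·145/423 = 3.7707
Stratum 2 (Site B): n = 455; a·d/n = 38·93/455 = 7.7670; b·c/n = 319·5/455 = 3.5055
Stratum 3 (Site C): n = 471; a·d/n = 78·158/471 = 26.1656; b·c/n = 223·12/471 = 5.6815
OR_MH = (41.8723 + 7.7670 + 26.1656) / (3.7707 + 3.5055 + 5.6815) = 75.8050 / 12.9577 = 5.85018

5.85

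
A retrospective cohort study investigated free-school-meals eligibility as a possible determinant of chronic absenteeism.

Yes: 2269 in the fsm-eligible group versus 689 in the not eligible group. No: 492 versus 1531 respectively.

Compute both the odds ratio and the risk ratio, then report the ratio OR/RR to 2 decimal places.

From the description: a = 2269, b = 492, c = 689, d = 1531.
OR = (2269·1531)/(492·689) = 3473839/338988 = 10.24768
Risk in exposed = 2269/2761 = 0.82180; risk in unexposed = 689/2220 = 0.31036; RR = 2.64790
OR/RR = 10.24768 / 2.64790 = 3.87011
The outcome is not rare, so the OR lies further from 1 than the RR.

3.87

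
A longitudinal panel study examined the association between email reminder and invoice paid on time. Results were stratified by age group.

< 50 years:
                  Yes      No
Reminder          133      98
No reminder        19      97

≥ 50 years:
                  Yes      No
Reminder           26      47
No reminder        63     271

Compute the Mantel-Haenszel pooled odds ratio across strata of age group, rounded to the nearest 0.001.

4.311

OR_MH = Σ(aᵢdᵢ/nᵢ) / Σ(bᵢcᵢ/nᵢ), where nᵢ is the stratum total.
Stratum 1 (< 50 years): n = 347; a·d/n = 133·97/347 = 37.1787; b·c/n = 98·19/347 = 5.3660
Stratum 2 (≥ 50 years): n = 407; a·d/n = 26·271/407 = 17.3120; b·c/n = 47·63/407 = 7.2752
OR_MH = (37.1787 + 17.3120) / (5.3660 + 7.2752) = 54.4907 / 12.6412 = 4.31057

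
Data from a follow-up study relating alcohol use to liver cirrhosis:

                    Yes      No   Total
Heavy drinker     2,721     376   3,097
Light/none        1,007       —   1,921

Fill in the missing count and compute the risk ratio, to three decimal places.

1.676

The missing cell is in the unexposed row: 1921 − 1007 = 914.
So a = 2721, b = 376, c = 1007, d = 914.
RR = [a/(a+b)] / [c/(c+d)] = (2721/3097) / (1007/1921) = 0.87859/0.52421 = 1.67604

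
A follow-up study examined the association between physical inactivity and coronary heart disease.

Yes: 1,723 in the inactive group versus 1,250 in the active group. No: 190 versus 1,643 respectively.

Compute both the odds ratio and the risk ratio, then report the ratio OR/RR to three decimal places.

From the description: a = 1723, b = 190, c = 1250, d = 1643.
OR = (1723·1643)/(190·1250) = 2830889/237500 = 11.91953
Risk in exposed = 1723/1913 = 0.90068; risk in unexposed = 1250/2893 = 0.43208; RR = 2.08453
OR/RR = 11.91953 / 2.08453 = 5.71808
The outcome is not rare, so the OR lies further from 1 than the RR.

5.718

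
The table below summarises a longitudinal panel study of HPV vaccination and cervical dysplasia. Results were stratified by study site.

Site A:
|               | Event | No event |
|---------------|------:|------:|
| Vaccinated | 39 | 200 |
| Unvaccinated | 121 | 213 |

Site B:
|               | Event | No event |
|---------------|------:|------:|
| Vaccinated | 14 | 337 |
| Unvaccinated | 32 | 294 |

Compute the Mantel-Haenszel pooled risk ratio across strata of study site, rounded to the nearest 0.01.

0.44

RR_MH = Σ(aᵢ·n₀ᵢ/nᵢ) / Σ(cᵢ·n₁ᵢ/nᵢ), with n₁ᵢ = aᵢ+bᵢ (exposed), n₀ᵢ = cᵢ+dᵢ (unexposed), nᵢ = n₁ᵢ+n₀ᵢ.
Stratum 1 (Site A): n₁ = 239, n₀ = 334, n = 573; a·n₀/n = 39·334/573 = 22.7330; c·n₁/n = 121·239/573 = 50.4695
Stratum 2 (Site B): n₁ = 351, n₀ = 326, n = 677; a·n₀/n = 14·326/677 = 6.7415; c·n₁/n = 32·351/677 = 16.5908
RR_MH = (22.7330 + 6.7415) / (50.4695 + 16.5908) = 29.4745 / 67.0603 = 0.43952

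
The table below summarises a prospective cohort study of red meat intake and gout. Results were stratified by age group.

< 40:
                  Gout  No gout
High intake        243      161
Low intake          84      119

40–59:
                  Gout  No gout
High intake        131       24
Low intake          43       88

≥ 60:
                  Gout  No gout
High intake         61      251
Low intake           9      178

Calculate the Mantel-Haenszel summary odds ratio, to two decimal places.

OR_MH = Σ(aᵢdᵢ/nᵢ) / Σ(bᵢcᵢ/nᵢ), where nᵢ is the stratum total.
Stratum 1 (< 40): n = 607; a·d/n = 243·119/607 = 47.6392; b·c/n = 161·84/607 = 22.2801
Stratum 2 (40–59): n = 286; a·d/n = 131·88/286 = 40.3077; b·c/n = 24·43/286 = 3.6084
Stratum 3 (≥ 60): n = 499; a·d/n = 61·178/499 = 21.7595; b·c/n = 251·9/499 = 4.5271
OR_MH = (47.6392 + 40.3077 + 21.7595) / (22.2801 + 3.6084 + 4.5271) = 109.7064 / 30.4155 = 3.60692

3.61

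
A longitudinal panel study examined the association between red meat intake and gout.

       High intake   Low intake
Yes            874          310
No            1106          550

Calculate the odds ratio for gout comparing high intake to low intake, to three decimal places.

Reading the table with exposure as columns: a = 874 (High intake, case), b = 1106 (High intake, non-case), c = 310 (Low intake, case), d = 550.
OR = (a·d)/(b·c) = (874 × 550) / (1106 × 310) = 480700 / 342860 = 1.40203
The odds of gout are about 1.40 times as high in the high intake group.

1.402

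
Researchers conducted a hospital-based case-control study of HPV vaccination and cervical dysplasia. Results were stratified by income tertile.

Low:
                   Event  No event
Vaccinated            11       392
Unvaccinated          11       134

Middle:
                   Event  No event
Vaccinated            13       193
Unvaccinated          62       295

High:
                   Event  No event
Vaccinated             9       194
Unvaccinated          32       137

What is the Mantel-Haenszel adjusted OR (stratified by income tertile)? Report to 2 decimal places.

0.28

OR_MH = Σ(aᵢdᵢ/nᵢ) / Σ(bᵢcᵢ/nᵢ), where nᵢ is the stratum total.
Stratum 1 (Low): n = 548; a·d/n = 11·134/548 = 2.6898; b·c/n = 392·11/548 = 7.8686
Stratum 2 (Middle): n = 563; a·d/n = 13·295/563 = 6.8117; b·c/n = 193·62/563 = 21.2540
Stratum 3 (High): n = 372; a·d/n = 9·137/372 = 3.3145; b·c/n = 194·32/372 = 16.6882
OR_MH = (2.6898 + 6.8117 + 3.3145) / (7.8686 + 21.2540 + 16.6882) = 12.8160 / 45.8108 = 0.27976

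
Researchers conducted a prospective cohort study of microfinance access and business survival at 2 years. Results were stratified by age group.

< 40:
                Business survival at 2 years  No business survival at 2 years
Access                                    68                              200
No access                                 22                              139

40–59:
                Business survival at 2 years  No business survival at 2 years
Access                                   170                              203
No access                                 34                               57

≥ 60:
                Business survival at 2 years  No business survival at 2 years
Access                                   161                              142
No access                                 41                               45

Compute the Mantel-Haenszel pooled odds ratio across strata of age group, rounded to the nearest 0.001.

OR_MH = Σ(aᵢdᵢ/nᵢ) / Σ(bᵢcᵢ/nᵢ), where nᵢ is the stratum total.
Stratum 1 (< 40): n = 429; a·d/n = 68·139/429 = 22.0326; b·c/n = 200·22/429 = 10.2564
Stratum 2 (40–59): n = 464; a·d/n = 170·57/464 = 20.8836; b·c/n = 203·34/464 = 14.8750
Stratum 3 (≥ 60): n = 389; a·d/n = 161·45/389 = 18.6247; b·c/n = 142·41/389 = 14.9666
OR_MH = (22.0326 + 20.8836 + 18.6247) / (10.2564 + 14.8750 + 14.9666) = 61.5409 / 40.0980 = 1.53476

1.535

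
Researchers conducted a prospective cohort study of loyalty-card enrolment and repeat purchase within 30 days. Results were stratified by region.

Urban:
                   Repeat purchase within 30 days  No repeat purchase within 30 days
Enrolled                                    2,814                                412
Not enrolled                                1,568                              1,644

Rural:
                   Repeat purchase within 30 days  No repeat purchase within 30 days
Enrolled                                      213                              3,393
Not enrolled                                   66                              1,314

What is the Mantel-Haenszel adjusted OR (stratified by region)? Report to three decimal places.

5.333

OR_MH = Σ(aᵢdᵢ/nᵢ) / Σ(bᵢcᵢ/nᵢ), where nᵢ is the stratum total.
Stratum 1 (Urban): n = 6438; a·d/n = 2814·1644/6438 = 718.5797; b·c/n = 412·1568/6438 = 100.3442
Stratum 2 (Rural): n = 4986; a·d/n = 213·1314/4986 = 56.1336; b·c/n = 3393·66/4986 = 44.9134
OR_MH = (718.5797 + 56.1336) / (100.3442 + 44.9134) = 774.7133 / 145.2576 = 5.33338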